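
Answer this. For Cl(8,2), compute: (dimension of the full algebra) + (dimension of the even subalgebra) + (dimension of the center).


n = 8 + 2 = 10
Total dim = 2^10 = 1024
Even subalgebra dim = 2^9 = 512
n is even, so center dim = 1
Sum = 1024 + 512 + 1 = 1537


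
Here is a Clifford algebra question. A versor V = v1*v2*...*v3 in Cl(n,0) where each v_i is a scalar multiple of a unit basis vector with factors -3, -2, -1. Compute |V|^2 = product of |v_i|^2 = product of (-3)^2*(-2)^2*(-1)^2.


Each vector v_i has |v_i|^2 = s_i^2
Squared scales: (-3)^2 = 9, (-2)^2 = 4, (-1)^2 = 1
|V|^2 = 9 * 4 * 1
= 36


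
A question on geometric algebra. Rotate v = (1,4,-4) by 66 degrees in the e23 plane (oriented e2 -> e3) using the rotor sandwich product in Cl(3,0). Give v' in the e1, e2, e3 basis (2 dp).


Rotor R = cos(33deg) - sin(33deg)*e23
Rotation angle theta = 2 * 33 = 66 degrees in the e23 plane (e2 -> e3).
The component perpendicular to the plane (e1) is invariant: v'_1 = v1 = 1.00
cos(66deg) = 0.4067, sin(66deg) = 0.9135
v'_2 = v2*cos(theta) - v3*sin(theta) = 4*0.4067 - (-4)*0.9135 = 5.28
v'_3 = v2*sin(theta) + v3*cos(theta) = 4*0.9135 + (-4)*0.4067 = 2.03
v' = 1.00*e1 + 5.28*e2 + 2.03*e3


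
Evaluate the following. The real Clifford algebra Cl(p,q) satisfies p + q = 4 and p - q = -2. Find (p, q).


We need p + q = 4 and p - q = -2.
Adding: 2p = 4 + (-2) = 2, so p = 1.
Then q = 4 - 1 = 3.
(p, q) = (1, 3)


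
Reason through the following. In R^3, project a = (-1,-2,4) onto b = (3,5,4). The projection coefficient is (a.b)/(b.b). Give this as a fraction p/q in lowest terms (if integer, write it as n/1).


Projection coefficient = (a . b) / (b . b)
a . b = (-1)*3 + (-2)*5 + 4*4
= -3 + (-10) + 16 = 3
b . b = 3^2 + 5^2 + 4^2
= 9 + 25 + 16 = 50
Coefficient = 3/50
In lowest terms: 3/50


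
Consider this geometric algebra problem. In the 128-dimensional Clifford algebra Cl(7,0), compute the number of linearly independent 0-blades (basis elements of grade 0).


Number of grade-k basis blades in Cl(p,q) with n = p + q is C(n, k).
n = 7 + 0 = 7
C(7, 0) = 7! / (0! * 7!)
= 5040 / (1 * 5040)
= 1


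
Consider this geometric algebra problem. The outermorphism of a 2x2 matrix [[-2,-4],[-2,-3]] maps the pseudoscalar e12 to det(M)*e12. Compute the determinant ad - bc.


The outermorphism of a linear map f sends e1^e2 to f(e1)^f(e2).
f(e1) = -2*e1 - 2*e2
f(e2) = -4*e1 - 3*e2
f(e1) ^ f(e2) = (-2*e1 - 2*e2) ^ (-4*e1 - 3*e2)
= (-2)*(-3)*e12 + (-2)*(-4)*e21
= (6 - 8)*e12
= -2*e12
Coefficient = -2


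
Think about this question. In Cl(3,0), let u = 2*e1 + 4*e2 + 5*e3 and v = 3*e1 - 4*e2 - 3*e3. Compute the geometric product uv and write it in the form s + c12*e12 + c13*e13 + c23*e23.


In Cl(3,0): e_i^2 = 1, e_ie_j = -e_je_i for i != j.
Scalar part = u . v = 2*3 + 4*(-4) + 5*(-3)
= 6 + (-16) + (-15) = -25
e12 coeff = 2*(-4) - 4*3 = -8 - 12 = -20
e13 coeff = 2*(-3) - 5*3 = -6 - 15 = -21
e23 coeff = 4*(-3) - 5*(-4) = -12 - (-20) = 8
uv = -25 - 20*e12 - 21*e13 + 8*e23


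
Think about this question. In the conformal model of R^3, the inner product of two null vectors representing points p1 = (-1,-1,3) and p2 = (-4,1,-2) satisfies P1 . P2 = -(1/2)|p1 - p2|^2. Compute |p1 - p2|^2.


p1 - p2 = (3, -2, 5)
|p1 - p2|^2 = 3^2 + (-2)^2 + 5^2
= 9 + 4 + 25
= 38


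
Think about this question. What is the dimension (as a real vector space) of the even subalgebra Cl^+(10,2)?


Even subalgebra dimension = 2^(n-1)
n = 10 + 2 = 12
2^(12 - 1) = 2^11 = 2048
Verification: sum of C(12,k) for even k = 1 + 66 + 495 + 924 + 495 + 66 + 1 = 2048
Result = 2048


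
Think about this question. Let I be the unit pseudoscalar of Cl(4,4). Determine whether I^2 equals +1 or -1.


The pseudoscalar I = e1...e_n (product of all n generators) of Cl(p,q) satisfies I^2 = (-1)^(q + n(n-1)/2).
p = 4, q = 4, n = p + q = 8
n(n-1)/2 = 8 * 7 / 2 = 28
Exponent = q + n(n-1)/2 = 4 + 28 = 32
I^2 = (-1)^32 = +1


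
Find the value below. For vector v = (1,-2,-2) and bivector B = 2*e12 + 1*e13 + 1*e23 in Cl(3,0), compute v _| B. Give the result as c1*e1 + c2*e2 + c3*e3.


Left contraction v _| B = <vB>_1 (grade-1 part of the geometric product vB).
Using e1_|e12 = e2, e2_|e12 = -e1, e1_|e13 = e3, e3_|e13 = -e1, e2_|e23 = e3, e3_|e23 = -e2:
e1 coeff: -v2*b12 - v3*b13 = -(-2)*(2) - (-2)*(1) = 6
e2 coeff: v1*b12 - v3*b23 = (1)*(2) - (-2)*(1) = 4
e3 coeff: v1*b13 + v2*b23 = (1)*(1) + (-2)*(1) = -1
v _| B = 6*e1 + 4*e2 - 1*e3


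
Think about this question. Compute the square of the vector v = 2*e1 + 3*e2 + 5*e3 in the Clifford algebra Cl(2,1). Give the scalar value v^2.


v^2 = sum of c_i^2 * e_i^2
Positive signature terms (e_i^2 = +1): 2^2 + 3^2 = 13
Negative signature terms (e_j^2 = -1): 5^2 = 25
v^2 = 13 - 25 = -12


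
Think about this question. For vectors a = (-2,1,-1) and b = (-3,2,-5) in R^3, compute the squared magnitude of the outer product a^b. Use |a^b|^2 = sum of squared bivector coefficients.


a wedge b = (a1*b2 - a2*b1)*e12 + (a1*b3 - a3*b1)*e13 + (a2*b3 - a3*b2)*e23
e12 coeff: (-2)*2 - 1*(-3) = -4 - (-3) = -1
e13 coeff: (-2)*(-5) - (-1)*(-3) = 10 - 3 = 7
e23 coeff: 1*(-5) - (-1)*2 = -5 - (-2) = -3
|a wedge b|^2 = (-1)^2 + 7^2 + (-3)^2
= 1 + 49 + 9
= 59


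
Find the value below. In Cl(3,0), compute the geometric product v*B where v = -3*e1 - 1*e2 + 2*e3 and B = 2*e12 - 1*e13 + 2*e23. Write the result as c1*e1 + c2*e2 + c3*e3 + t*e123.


vB has grade-1 (vector) and grade-3 (trivector) parts: vB = (v _| B) + (v ^ B).
Vector part <vB>_1:
  e1: -v2*b12 - v3*b13 = -(-1)*(2) - (2)*(-1) = 4
  e2: v1*b12 - v3*b23 = (-3)*(2) - (2)*(2) = -10
  e3: v1*b13 + v2*b23 = (-3)*(-1) + (-1)*(2) = 1
Trivector part <vB>_3:
  e123: v1*b23 - v2*b13 + v3*b12 = (-3)*(2) - (-1)*(-1) + (2)*(2) = -3
vB = 4*e1 - 10*e2 + 1*e3 - 3*e123


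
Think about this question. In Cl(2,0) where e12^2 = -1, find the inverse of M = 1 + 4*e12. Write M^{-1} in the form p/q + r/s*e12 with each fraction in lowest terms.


M = 1 + 4*e12, where e12^2 = -1.
Since M commutes with its reverse ~M = a - b*e12, M * ~M = a^2 - b^2*e12^2 = a^2 + b^2.
So M^{-1} = ~M / (a^2 + b^2) = (a - b*e12)/(a^2 + b^2).
a^2 + b^2 = 1 + 16 = 17
Scalar part = 1/17 = 1/17
Bivector coeff = -4/17 = -4/17
M^{-1} = 1/17 - 4/17*e12


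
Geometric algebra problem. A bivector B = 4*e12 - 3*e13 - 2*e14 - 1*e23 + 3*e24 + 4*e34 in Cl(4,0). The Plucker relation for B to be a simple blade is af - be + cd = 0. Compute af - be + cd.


Plucker relation: af - be + cd
a*f = 4*4 = 16
b*e = (-3)*3 = -9
c*d = (-2)*(-1) = 2
af - be + cd = 16 - (-9) + 2
= 27


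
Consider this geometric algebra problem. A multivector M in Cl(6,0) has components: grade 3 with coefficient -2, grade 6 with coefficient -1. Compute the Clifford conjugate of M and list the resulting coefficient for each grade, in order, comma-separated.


Clifford conjugate sign for grade k: (-1)^(k(k+1)/2)
Grade 3: (-1)^(3*4/2) = (-1)^6 = 1, coeff -2 -> -2
Grade 6: (-1)^(6*7/2) = (-1)^21 = -1, coeff -1 -> 1
Conjugated coefficients: -2, 1


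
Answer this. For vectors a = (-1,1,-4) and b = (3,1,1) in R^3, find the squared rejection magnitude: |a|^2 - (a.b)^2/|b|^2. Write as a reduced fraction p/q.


|a|^2 = (-1)^2 + 1^2 + (-4)^2 = 18
|b|^2 = 3^2 + 1^2 + 1^2 = 11
a . b = (-1)*3 + 1*1 + (-4)*1 = -6
(a.b)^2 = (-6)^2 = 36
|rej|^2 = 18 - 36/11
= (198 - 36)/11
= 162/11
In lowest terms: 162/11


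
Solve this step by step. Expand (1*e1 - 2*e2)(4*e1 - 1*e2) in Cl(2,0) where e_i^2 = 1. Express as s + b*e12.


Expand: (1*e1 - 2*e2)(4*e1 - 1*e2)
= 1*4*e1e1 + 1*(-1)*e1e2 + (-2)*4*e2e1 + (-2)*(-1)*e2e2
Using e1^2 = e2^2 = 1, e2e1 = -e1e2:
Scalar part s = 1*4 + (-2)*(-1) = 4 + 2 = 6
Bivector part b = 1*(-1) - (-2)*4 = -1 - (-8) = 7
uv = 6 + 7*e12


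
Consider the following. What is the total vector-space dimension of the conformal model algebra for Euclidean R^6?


The conformal model of R^6 uses Cl(7,1): the 6 Euclidean generators plus two extra orthogonal generators e+ (e+^2 = +1) and e- (e-^2 = -1), from which the null vectors e0, einf are built.
Number of generators m = 6 + 2 = 8.
dim Cl(p,q) = 2^m = 2^8 = 256


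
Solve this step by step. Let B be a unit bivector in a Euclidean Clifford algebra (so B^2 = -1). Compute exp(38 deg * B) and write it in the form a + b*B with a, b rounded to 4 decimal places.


For a unit bivector B with B^2 = -1, the exponential series gives
e^(theta*B) = cos(theta) + sin(theta)*B (the GA analogue of Euler's formula).
theta = 38 degrees = 0.663225 rad
cos(38 deg) = 0.7880
sin(38 deg) = 0.6157
exp(theta*B) = 0.7880 + 0.6157*B


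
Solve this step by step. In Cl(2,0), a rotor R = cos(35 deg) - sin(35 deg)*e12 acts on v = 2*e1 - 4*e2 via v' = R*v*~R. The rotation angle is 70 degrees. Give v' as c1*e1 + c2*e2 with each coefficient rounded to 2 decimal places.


Rotor R = cos(35deg) - sin(35deg)*e12
Rotation angle theta = 2 * 35 = 70 degrees
v' = R*v*~R rotates v by theta.
cos(70deg) = 0.3420, sin(70deg) = 0.9397
v'_1 = 2*cos(70deg) - (-4)*sin(70deg)
= 2*0.3420 - (-4)*0.9397
= 4.44
v'_2 = 2*sin(70deg) + (-4)*cos(70deg)
= 2*0.9397 + (-4)*0.3420
= 0.51
v' = 4.44*e1 + 0.51*e2


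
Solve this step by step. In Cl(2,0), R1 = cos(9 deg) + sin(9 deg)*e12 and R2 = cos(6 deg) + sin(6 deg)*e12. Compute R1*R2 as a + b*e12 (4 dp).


Same-plane rotors commute and their half-angles add:
R1*R2 = cos(a1 + a2) + sin(a1 + a2)*e12.
a1 + a2 = 9 + 6 = 15 deg
cos(15 deg) = 0.9659
sin(15 deg) = 0.2588
R1*R2 = 0.9659 + 0.2588*e12


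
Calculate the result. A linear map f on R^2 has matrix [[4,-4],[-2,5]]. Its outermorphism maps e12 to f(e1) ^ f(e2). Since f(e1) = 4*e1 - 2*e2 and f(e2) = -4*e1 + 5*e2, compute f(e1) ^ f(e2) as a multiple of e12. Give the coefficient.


The outermorphism of a linear map f sends e1^e2 to f(e1)^f(e2).
f(e1) = 4*e1 - 2*e2
f(e2) = -4*e1 + 5*e2
f(e1) ^ f(e2) = (4*e1 - 2*e2) ^ (-4*e1 + 5*e2)
= 4*5*e12 + (-2)*(-4)*e21
= (20 - 8)*e12
= 12*e12
Coefficient = 12


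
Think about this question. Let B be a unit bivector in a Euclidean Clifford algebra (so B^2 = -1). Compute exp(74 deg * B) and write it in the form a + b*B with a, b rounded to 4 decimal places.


For a unit bivector B with B^2 = -1, the exponential series gives
e^(theta*B) = cos(theta) + sin(theta)*B (the GA analogue of Euler's formula).
theta = 74 degrees = 1.291544 rad
cos(74 deg) = 0.2756
sin(74 deg) = 0.9613
exp(theta*B) = 0.2756 + 0.9613*B


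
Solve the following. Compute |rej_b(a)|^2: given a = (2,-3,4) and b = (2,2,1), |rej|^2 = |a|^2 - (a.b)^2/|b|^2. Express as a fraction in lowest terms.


|a|^2 = 2^2 + (-3)^2 + 4^2 = 29
|b|^2 = 2^2 + 2^2 + 1^2 = 9
a . b = 2*2 + (-3)*2 + 4*1 = 2
(a.b)^2 = 2^2 = 4
|rej|^2 = 29 - 4/9
= (261 - 4)/9
= 257/9
In lowest terms: 257/9


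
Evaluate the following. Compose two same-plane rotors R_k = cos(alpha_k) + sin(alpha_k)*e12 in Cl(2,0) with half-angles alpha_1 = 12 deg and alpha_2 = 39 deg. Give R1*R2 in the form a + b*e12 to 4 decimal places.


Same-plane rotors commute and their half-angles add:
R1*R2 = cos(a1 + a2) + sin(a1 + a2)*e12.
a1 + a2 = 12 + 39 = 51 deg
cos(51 deg) = 0.6293
sin(51 deg) = 0.7771
R1*R2 = 0.6293 + 0.7771*e12


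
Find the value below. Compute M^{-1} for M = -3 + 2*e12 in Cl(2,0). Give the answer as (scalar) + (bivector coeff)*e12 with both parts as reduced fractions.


M = -3 + 2*e12, where e12^2 = -1.
Since M commutes with its reverse ~M = a - b*e12, M * ~M = a^2 - b^2*e12^2 = a^2 + b^2.
So M^{-1} = ~M / (a^2 + b^2) = (a - b*e12)/(a^2 + b^2).
a^2 + b^2 = 9 + 4 = 13
Scalar part = -3/13 = -3/13
Bivector coeff = -2/13 = -2/13
M^{-1} = -3/13 - 2/13*e12


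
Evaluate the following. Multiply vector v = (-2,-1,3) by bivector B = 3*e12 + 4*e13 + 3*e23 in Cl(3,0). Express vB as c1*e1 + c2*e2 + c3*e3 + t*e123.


vB has grade-1 (vector) and grade-3 (trivector) parts: vB = (v _| B) + (v ^ B).
Vector part <vB>_1:
  e1: -v2*b12 - v3*b13 = -(-1)*(3) - (3)*(4) = -9
  e2: v1*b12 - v3*b23 = (-2)*(3) - (3)*(3) = -15
  e3: v1*b13 + v2*b23 = (-2)*(4) + (-1)*(3) = -11
Trivector part <vB>_3:
  e123: v1*b23 - v2*b13 + v3*b12 = (-2)*(3) - (-1)*(4) + (3)*(3) = 7
vB = -9*e1 - 15*e2 - 11*e3 + 7*e123


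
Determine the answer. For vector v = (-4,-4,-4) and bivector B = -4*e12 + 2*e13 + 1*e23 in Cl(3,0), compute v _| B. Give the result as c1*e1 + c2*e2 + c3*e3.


Left contraction v _| B = <vB>_1 (grade-1 part of the geometric product vB).
Using e1_|e12 = e2, e2_|e12 = -e1, e1_|e13 = e3, e3_|e13 = -e1, e2_|e23 = e3, e3_|e23 = -e2:
e1 coeff: -v2*b12 - v3*b13 = -(-4)*(-4) - (-4)*(2) = -8
e2 coeff: v1*b12 - v3*b23 = (-4)*(-4) - (-4)*(1) = 20
e3 coeff: v1*b13 + v2*b23 = (-4)*(2) + (-4)*(1) = -12
v _| B = -8*e1 + 20*e2 - 12*e3


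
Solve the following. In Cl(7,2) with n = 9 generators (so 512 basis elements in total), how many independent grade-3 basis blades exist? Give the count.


Number of grade-k basis blades in Cl(p,q) with n = p + q is C(n, k).
n = 7 + 2 = 9
C(9, 3) = 9! / (3! * 6!)
= 362880 / (6 * 720)
= 84


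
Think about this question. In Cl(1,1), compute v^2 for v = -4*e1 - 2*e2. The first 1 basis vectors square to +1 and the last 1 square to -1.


v^2 = sum of c_i^2 * e_i^2
Positive signature terms (e_i^2 = +1): (-4)^2 = 16
Negative signature terms (e_j^2 = -1): (-2)^2 = 4
v^2 = 16 - 4 = 12


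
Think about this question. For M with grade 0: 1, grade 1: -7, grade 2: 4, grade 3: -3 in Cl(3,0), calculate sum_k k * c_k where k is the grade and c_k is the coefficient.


Grade-weighted sum = sum of grade_k * coefficient_k
0*1 = 0
1*(-7) = -7
2*4 = 8
3*(-3) = -9
Total = 0 + (-7) + 8 + (-9) = -8


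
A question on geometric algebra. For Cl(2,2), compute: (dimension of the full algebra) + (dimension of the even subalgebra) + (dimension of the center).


n = 2 + 2 = 4
Total dim = 2^4 = 16
Even subalgebra dim = 2^3 = 8
n is even, so center dim = 1
Sum = 16 + 8 + 1 = 25


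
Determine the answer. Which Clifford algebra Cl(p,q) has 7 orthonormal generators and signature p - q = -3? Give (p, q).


We need p + q = 7 and p - q = -3.
Adding: 2p = 7 + (-3) = 4, so p = 2.
Then q = 7 - 2 = 5.
(p, q) = (2, 5)


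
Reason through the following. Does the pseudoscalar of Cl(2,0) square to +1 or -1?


The pseudoscalar I = e1...e_n (product of all n generators) of Cl(p,q) satisfies I^2 = (-1)^(q + n(n-1)/2).
p = 2, q = 0, n = p + q = 2
n(n-1)/2 = 2 * 1 / 2 = 1
Exponent = q + n(n-1)/2 = 0 + 1 = 1
I^2 = (-1)^1 = -1


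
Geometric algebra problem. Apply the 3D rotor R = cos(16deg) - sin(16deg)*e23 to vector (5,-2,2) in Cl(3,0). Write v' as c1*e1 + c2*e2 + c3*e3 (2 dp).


Rotor R = cos(16deg) - sin(16deg)*e23
Rotation angle theta = 2 * 16 = 32 degrees in the e23 plane (e2 -> e3).
The component perpendicular to the plane (e1) is invariant: v'_1 = v1 = 5.00
cos(32deg) = 0.8480, sin(32deg) = 0.5299
v'_2 = v2*cos(theta) - v3*sin(theta) = -2*0.8480 - 2*0.5299 = -2.76
v'_3 = v2*sin(theta) + v3*cos(theta) = -2*0.5299 + 2*0.8480 = 0.64
v' = 5.00*e1 - 2.76*e2 + 0.64*e3


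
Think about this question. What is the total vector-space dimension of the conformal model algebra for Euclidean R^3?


The conformal model of R^3 uses Cl(4,1): the 3 Euclidean generators plus two extra orthogonal generators e+ (e+^2 = +1) and e- (e-^2 = -1), from which the null vectors e0, einf are built.
Number of generators m = 3 + 2 = 5.
dim Cl(p,q) = 2^m = 2^5 = 32


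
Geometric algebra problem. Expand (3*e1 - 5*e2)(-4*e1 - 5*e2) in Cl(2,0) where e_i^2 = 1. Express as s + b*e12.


Expand: (3*e1 - 5*e2)(-4*e1 - 5*e2)
= 3*(-4)*e1e1 + 3*(-5)*e1e2 + (-5)*(-4)*e2e1 + (-5)*(-5)*e2e2
Using e1^2 = e2^2 = 1, e2e1 = -e1e2:
Scalar part s = 3*(-4) + (-5)*(-5) = -12 + 25 = 13
Bivector part b = 3*(-5) - (-5)*(-4) = -15 - 20 = -35
uv = 13 - 35*e12


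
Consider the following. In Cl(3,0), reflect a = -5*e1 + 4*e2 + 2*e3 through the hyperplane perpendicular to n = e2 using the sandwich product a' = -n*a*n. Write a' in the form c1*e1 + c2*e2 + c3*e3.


Reflection formula: a' = -n*a*n, with n = e2 (unit vector, n^2 = 1).
For reflection through hyperplane perp to e2:
The component along e2 flips sign, others stay.
a = (-5, 4, 2)
a' = (-5, -4, 2)
a' = -5*e1 - 4*e2 + 2*e3


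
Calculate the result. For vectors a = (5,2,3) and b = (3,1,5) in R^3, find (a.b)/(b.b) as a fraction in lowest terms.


Projection coefficient = (a . b) / (b . b)
a . b = 5*3 + 2*1 + 3*5
= 15 + 2 + 15 = 32
b . b = 3^2 + 1^2 + 5^2
= 9 + 1 + 25 = 35
Coefficient = 32/35
In lowest terms: 32/35


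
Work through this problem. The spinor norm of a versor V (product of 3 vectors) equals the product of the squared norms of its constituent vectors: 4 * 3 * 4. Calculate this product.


Spinor norm N(V) = |v1|^2 * |v2|^2 * ... * |v3|^2
= 4 * 3 * 4
Running product: 4, 12, 48
N(V) = 48


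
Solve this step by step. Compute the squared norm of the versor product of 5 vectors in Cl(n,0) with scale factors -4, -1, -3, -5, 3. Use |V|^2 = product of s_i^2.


Each vector v_i has |v_i|^2 = s_i^2
Squared scales: (-4)^2 = 16, (-1)^2 = 1, (-3)^2 = 9, (-5)^2 = 25, 3^2 = 9
|V|^2 = 16 * 1 * 9 * 25 * 9
= 32400


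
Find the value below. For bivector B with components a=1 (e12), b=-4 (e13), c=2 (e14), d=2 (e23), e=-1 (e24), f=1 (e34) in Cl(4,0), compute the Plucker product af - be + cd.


Plucker relation: af - be + cd
a*f = 1*1 = 1
b*e = (-4)*(-1) = 4
c*d = 2*2 = 4
af - be + cd = 1 - 4 + 4
= 1


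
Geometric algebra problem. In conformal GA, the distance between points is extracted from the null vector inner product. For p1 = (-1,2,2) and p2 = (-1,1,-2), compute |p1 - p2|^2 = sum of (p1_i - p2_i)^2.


p1 - p2 = (0, 1, 4)
|p1 - p2|^2 = 0^2 + 1^2 + 4^2
= 0 + 1 + 16
= 17


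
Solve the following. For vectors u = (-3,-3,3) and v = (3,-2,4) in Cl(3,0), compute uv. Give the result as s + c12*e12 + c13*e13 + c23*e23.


In Cl(3,0): e_i^2 = 1, e_ie_j = -e_je_i for i != j.
Scalar part = u . v = (-3)*3 + (-3)*(-2) + 3*4
= -9 + 6 + 12 = 9
e12 coeff = (-3)*(-2) - (-3)*3 = 6 - (-9) = 15
e13 coeff = (-3)*4 - 3*3 = -12 - 9 = -21
e23 coeff = (-3)*4 - 3*(-2) = -12 - (-6) = -6
uv = 9 + 15*e12 - 21*e13 - 6*e23


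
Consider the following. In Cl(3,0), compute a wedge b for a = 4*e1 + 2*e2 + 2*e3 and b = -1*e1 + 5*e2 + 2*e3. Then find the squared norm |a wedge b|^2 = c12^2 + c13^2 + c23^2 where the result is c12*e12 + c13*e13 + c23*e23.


a wedge b = (a1*b2 - a2*b1)*e12 + (a1*b3 - a3*b1)*e13 + (a2*b3 - a3*b2)*e23
e12 coeff: 4*5 - 2*(-1) = 20 - (-2) = 22
e13 coeff: 4*2 - 2*(-1) = 8 - (-2) = 10
e23 coeff: 2*2 - 2*5 = 4 - 10 = -6
|a wedge b|^2 = 22^2 + 10^2 + (-6)^2
= 484 + 100 + 36
= 620


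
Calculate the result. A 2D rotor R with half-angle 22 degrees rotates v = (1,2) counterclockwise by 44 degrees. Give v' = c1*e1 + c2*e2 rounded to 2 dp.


Rotor R = cos(22deg) - sin(22deg)*e12
Rotation angle theta = 2 * 22 = 44 degrees
v' = R*v*~R rotates v by theta.
cos(44deg) = 0.7193, sin(44deg) = 0.6947
v'_1 = 1*cos(44deg) - 2*sin(44deg)
= 1*0.7193 - 2*0.6947
= -0.67
v'_2 = 1*sin(44deg) + 2*cos(44deg)
= 1*0.6947 + 2*0.7193
= 2.13
v' = -0.67*e1 + 2.13*e2


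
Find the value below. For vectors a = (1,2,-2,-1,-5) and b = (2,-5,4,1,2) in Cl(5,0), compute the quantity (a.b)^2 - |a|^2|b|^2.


a . b = 1*2 + 2*(-5) + (-2)*4 + (-1)*1 + (-5)*2
= 2 + (-10) + (-8) + (-1) + (-10) = -27
|a|^2 = 1^2 + 2^2 + (-2)^2 + (-1)^2 + (-5)^2 = 35
|b|^2 = 2^2 + (-5)^2 + 4^2 + 1^2 + 2^2 = 50
(a.b)^2 = (-27)^2 = 729
|a|^2 * |b|^2 = 35 * 50 = 1750
Result = 729 - 1750 = -1021


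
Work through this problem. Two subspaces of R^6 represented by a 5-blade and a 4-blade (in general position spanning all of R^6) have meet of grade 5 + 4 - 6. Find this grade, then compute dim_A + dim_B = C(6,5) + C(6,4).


Meet grade = grade(A) + grade(B) - n
= 5 + 4 - 6 = 3
C(6,5) = 6
C(6,4) = 15
dim_A + dim_B = 6 + 15 = 21


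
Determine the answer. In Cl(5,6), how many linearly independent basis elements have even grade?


Even subalgebra dimension = 2^(n-1)
n = 5 + 6 = 11
2^(11 - 1) = 2^10 = 1024
Verification: sum of C(11,k) for even k = 1 + 55 + 330 + 462 + 165 + 11 = 1024
Result = 1024


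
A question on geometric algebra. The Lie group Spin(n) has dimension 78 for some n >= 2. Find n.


dim Spin(n) = dim so(n) = n(n-1)/2.
Solve n(n-1)/2 = 78, i.e. n^2 - n - 156 = 0.
Discriminant = 1 + 8*78 = 625
n = (1 + sqrt(625))/2 = (1 + 25)/2 = 13


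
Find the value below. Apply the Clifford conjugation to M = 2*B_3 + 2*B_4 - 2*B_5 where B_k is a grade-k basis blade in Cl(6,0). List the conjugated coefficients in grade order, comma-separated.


Clifford conjugate sign for grade k: (-1)^(k(k+1)/2)
Grade 3: (-1)^(3*4/2) = (-1)^6 = 1, coeff 2 -> 2
Grade 4: (-1)^(4*5/2) = (-1)^10 = 1, coeff 2 -> 2
Grade 5: (-1)^(5*6/2) = (-1)^15 = -1, coeff -2 -> 2
Conjugated coefficients: 2, 2, 2


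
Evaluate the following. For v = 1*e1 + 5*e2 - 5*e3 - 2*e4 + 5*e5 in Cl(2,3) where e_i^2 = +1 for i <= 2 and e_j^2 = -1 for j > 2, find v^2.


v^2 = sum of c_i^2 * e_i^2
Positive signature terms (e_i^2 = +1): 1^2 + 5^2 = 26
Negative signature terms (e_j^2 = -1): (-5)^2 + (-2)^2 + 5^2 = 54
v^2 = 26 - 54 = -28


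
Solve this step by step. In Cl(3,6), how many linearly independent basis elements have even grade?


Even subalgebra dimension = 2^(n-1)
n = 3 + 6 = 9
2^(9 - 1) = 2^8 = 256
Verification: sum of C(9,k) for even k = 1 + 36 + 126 + 84 + 9 = 256
Result = 256


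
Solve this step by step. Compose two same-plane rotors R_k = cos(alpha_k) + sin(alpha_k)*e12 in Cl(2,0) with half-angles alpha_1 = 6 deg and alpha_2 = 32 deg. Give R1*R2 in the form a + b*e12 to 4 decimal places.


Same-plane rotors commute and their half-angles add:
R1*R2 = cos(a1 + a2) + sin(a1 + a2)*e12.
a1 + a2 = 6 + 32 = 38 deg
cos(38 deg) = 0.7880
sin(38 deg) = 0.6157
R1*R2 = 0.7880 + 0.6157*e12


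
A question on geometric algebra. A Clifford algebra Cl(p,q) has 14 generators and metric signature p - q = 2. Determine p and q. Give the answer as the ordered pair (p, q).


We need p + q = 14 and p - q = 2.
Adding: 2p = 14 + 2 = 16, so p = 8.
Then q = 14 - 8 = 6.
(p, q) = (8, 6)


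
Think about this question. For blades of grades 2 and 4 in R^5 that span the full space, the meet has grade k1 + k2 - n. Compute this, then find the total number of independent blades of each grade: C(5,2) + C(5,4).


Meet grade = grade(A) + grade(B) - n
= 2 + 4 - 5 = 1
C(5,2) = 10
C(5,4) = 5
dim_A + dim_B = 10 + 5 = 15


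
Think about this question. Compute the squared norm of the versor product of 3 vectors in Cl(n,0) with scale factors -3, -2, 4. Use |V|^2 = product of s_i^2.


Each vector v_i has |v_i|^2 = s_i^2
Squared scales: (-3)^2 = 9, (-2)^2 = 4, 4^2 = 16
|V|^2 = 9 * 4 * 16
= 576


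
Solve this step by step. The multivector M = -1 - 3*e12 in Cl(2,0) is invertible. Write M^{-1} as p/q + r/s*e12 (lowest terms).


M = -1 - 3*e12, where e12^2 = -1.
Since M commutes with its reverse ~M = a - b*e12, M * ~M = a^2 - b^2*e12^2 = a^2 + b^2.
So M^{-1} = ~M / (a^2 + b^2) = (a - b*e12)/(a^2 + b^2).
a^2 + b^2 = 1 + 9 = 10
Scalar part = -1/10 = -1/10
Bivector coeff = 3/10 = 3/10
M^{-1} = -1/10 + 3/10*e12


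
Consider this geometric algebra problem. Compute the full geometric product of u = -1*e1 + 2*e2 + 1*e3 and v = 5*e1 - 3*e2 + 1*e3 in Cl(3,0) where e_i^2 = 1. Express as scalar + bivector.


In Cl(3,0): e_i^2 = 1, e_ie_j = -e_je_i for i != j.
Scalar part = u . v = (-1)*5 + 2*(-3) + 1*1
= -5 + (-6) + 1 = -10
e12 coeff = (-1)*(-3) - 2*5 = 3 - 10 = -7
e13 coeff = (-1)*1 - 1*5 = -1 - 5 = -6
e23 coeff = 2*1 - 1*(-3) = 2 - (-3) = 5
uv = -10 - 7*e12 - 6*e13 + 5*e23


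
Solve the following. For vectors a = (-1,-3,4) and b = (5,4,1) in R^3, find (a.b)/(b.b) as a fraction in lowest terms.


Projection coefficient = (a . b) / (b . b)
a . b = (-1)*5 + (-3)*4 + 4*1
= -5 + (-12) + 4 = -13
b . b = 5^2 + 4^2 + 1^2
= 25 + 16 + 1 = 42
Coefficient = -13/42
In lowest terms: -13/42


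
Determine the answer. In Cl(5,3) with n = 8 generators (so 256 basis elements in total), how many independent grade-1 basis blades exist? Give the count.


Number of grade-k basis blades in Cl(p,q) with n = p + q is C(n, k).
n = 5 + 3 = 8
C(8, 1) = 8! / (1! * 7!)
= 40320 / (1 * 5040)
= 8


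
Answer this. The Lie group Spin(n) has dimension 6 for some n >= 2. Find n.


dim Spin(n) = dim so(n) = n(n-1)/2.
Solve n(n-1)/2 = 6, i.e. n^2 - n - 12 = 0.
Discriminant = 1 + 8*6 = 49
n = (1 + sqrt(49))/2 = (1 + 7)/2 = 4


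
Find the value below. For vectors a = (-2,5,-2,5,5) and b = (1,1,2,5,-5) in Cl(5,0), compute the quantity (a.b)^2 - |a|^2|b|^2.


a . b = (-2)*1 + 5*1 + (-2)*2 + 5*5 + 5*(-5)
= -2 + 5 + (-4) + 25 + (-25) = -1
|a|^2 = (-2)^2 + 5^2 + (-2)^2 + 5^2 + 5^2 = 83
|b|^2 = 1^2 + 1^2 + 2^2 + 5^2 + (-5)^2 = 56
(a.b)^2 = (-1)^2 = 1
|a|^2 * |b|^2 = 83 * 56 = 4648
Result = 1 - 4648 = -4647


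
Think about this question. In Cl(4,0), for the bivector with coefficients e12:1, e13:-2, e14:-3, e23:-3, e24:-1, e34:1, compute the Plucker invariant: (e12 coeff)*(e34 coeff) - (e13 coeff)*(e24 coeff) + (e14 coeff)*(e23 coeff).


Plucker relation: af - be + cd
a*f = 1*1 = 1
b*e = (-2)*(-1) = 2
c*d = (-3)*(-3) = 9
af - be + cd = 1 - 2 + 9
= 8


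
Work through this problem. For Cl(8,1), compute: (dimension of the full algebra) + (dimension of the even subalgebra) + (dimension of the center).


n = 8 + 1 = 9
Total dim = 2^9 = 512
Even subalgebra dim = 2^8 = 256
n is odd, so center dim = 2
Sum = 512 + 256 + 2 = 770


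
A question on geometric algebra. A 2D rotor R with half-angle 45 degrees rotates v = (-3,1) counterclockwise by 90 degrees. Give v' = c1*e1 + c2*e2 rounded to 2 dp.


Rotor R = cos(45deg) - sin(45deg)*e12
Rotation angle theta = 2 * 45 = 90 degrees
v' = R*v*~R rotates v by theta.
cos(90deg) = 0.0000, sin(90deg) = 1.0000
v'_1 = -3*cos(90deg) - 1*sin(90deg)
= -3*0.0000 - 1*1.0000
= -1.00
v'_2 = -3*sin(90deg) + 1*cos(90deg)
= -3*1.0000 + 1*0.0000
= -3.00
v' = -1.00*e1 - 3.00*e2


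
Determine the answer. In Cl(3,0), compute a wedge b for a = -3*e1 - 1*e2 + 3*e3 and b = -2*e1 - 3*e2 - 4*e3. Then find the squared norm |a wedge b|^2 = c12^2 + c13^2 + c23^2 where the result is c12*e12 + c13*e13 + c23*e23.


a wedge b = (a1*b2 - a2*b1)*e12 + (a1*b3 - a3*b1)*e13 + (a2*b3 - a3*b2)*e23
e12 coeff: (-3)*(-3) - (-1)*(-2) = 9 - 2 = 7
e13 coeff: (-3)*(-4) - 3*(-2) = 12 - (-6) = 18
e23 coeff: (-1)*(-4) - 3*(-3) = 4 - (-9) = 13
|a wedge b|^2 = 7^2 + 18^2 + 13^2
= 49 + 324 + 169
= 542


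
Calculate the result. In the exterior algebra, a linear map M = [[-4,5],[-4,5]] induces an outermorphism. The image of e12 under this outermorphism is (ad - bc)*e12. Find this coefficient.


The outermorphism of a linear map f sends e1^e2 to f(e1)^f(e2).
f(e1) = -4*e1 - 4*e2
f(e2) = 5*e1 + 5*e2
f(e1) ^ f(e2) = (-4*e1 - 4*e2) ^ (5*e1 + 5*e2)
= (-4)*5*e12 + (-4)*5*e21
= (-20 - (-20))*e12
= 0*e12
Coefficient = 0


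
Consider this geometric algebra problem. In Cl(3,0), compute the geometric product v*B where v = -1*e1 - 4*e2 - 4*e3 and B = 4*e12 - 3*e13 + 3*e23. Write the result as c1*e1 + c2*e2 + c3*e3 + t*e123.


vB has grade-1 (vector) and grade-3 (trivector) parts: vB = (v _| B) + (v ^ B).
Vector part <vB>_1:
  e1: -v2*b12 - v3*b13 = -(-4)*(4) - (-4)*(-3) = 4
  e2: v1*b12 - v3*b23 = (-1)*(4) - (-4)*(3) = 8
  e3: v1*b13 + v2*b23 = (-1)*(-3) + (-4)*(3) = -9
Trivector part <vB>_3:
  e123: v1*b23 - v2*b13 + v3*b12 = (-1)*(3) - (-4)*(-3) + (-4)*(4) = -31
vB = 4*e1 + 8*e2 - 9*e3 - 31*e123


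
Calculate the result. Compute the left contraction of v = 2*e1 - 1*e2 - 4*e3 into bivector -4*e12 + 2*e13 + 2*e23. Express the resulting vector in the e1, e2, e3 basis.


Left contraction v _| B = <vB>_1 (grade-1 part of the geometric product vB).
Using e1_|e12 = e2, e2_|e12 = -e1, e1_|e13 = e3, e3_|e13 = -e1, e2_|e23 = e3, e3_|e23 = -e2:
e1 coeff: -v2*b12 - v3*b13 = -(-1)*(-4) - (-4)*(2) = 4
e2 coeff: v1*b12 - v3*b23 = (2)*(-4) - (-4)*(2) = 0
e3 coeff: v1*b13 + v2*b23 = (2)*(2) + (-1)*(2) = 2
v _| B = 4*e1 + 0*e2 + 2*e3


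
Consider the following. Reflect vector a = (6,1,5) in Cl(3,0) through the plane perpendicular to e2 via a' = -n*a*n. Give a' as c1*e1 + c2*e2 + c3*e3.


Reflection formula: a' = -n*a*n, with n = e2 (unit vector, n^2 = 1).
For reflection through hyperplane perp to e2:
The component along e2 flips sign, others stay.
a = (6, 1, 5)
a' = (6, -1, 5)
a' = 6*e1 - 1*e2 + 5*e3


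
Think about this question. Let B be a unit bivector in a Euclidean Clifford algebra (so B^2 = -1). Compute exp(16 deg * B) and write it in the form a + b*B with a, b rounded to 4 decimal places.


For a unit bivector B with B^2 = -1, the exponential series gives
e^(theta*B) = cos(theta) + sin(theta)*B (the GA analogue of Euler's formula).
theta = 16 degrees = 0.279253 rad
cos(16 deg) = 0.9613
sin(16 deg) = 0.2756
exp(theta*B) = 0.9613 + 0.2756*B


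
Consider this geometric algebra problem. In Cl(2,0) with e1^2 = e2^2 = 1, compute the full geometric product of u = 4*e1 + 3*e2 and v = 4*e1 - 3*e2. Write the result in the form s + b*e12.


Expand: (4*e1 + 3*e2)(4*e1 - 3*e2)
= 4*4*e1e1 + 4*(-3)*e1e2 + 3*4*e2e1 + 3*(-3)*e2e2
Using e1^2 = e2^2 = 1, e2e1 = -e1e2:
Scalar part s = 4*4 + 3*(-3) = 16 + (-9) = 7
Bivector part b = 4*(-3) - 3*4 = -12 - 12 = -24
uv = 7 - 24*e12


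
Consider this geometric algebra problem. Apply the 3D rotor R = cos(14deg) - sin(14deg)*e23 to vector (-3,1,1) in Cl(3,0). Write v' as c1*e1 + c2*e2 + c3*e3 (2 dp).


Rotor R = cos(14deg) - sin(14deg)*e23
Rotation angle theta = 2 * 14 = 28 degrees in the e23 plane (e2 -> e3).
The component perpendicular to the plane (e1) is invariant: v'_1 = v1 = -3.00
cos(28deg) = 0.8829, sin(28deg) = 0.4695
v'_2 = v2*cos(theta) - v3*sin(theta) = 1*0.8829 - 1*0.4695 = 0.41
v'_3 = v2*sin(theta) + v3*cos(theta) = 1*0.4695 + 1*0.8829 = 1.35
v' = -3.00*e1 + 0.41*e2 + 1.35*e3


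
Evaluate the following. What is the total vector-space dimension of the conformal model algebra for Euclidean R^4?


The conformal model of R^4 uses Cl(5,1): the 4 Euclidean generators plus two extra orthogonal generators e+ (e+^2 = +1) and e- (e-^2 = -1), from which the null vectors e0, einf are built.
Number of generators m = 4 + 2 = 6.
dim Cl(p,q) = 2^m = 2^6 = 64


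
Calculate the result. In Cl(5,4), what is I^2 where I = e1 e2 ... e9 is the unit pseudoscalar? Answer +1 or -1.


The pseudoscalar I = e1...e_n (product of all n generators) of Cl(p,q) satisfies I^2 = (-1)^(q + n(n-1)/2).
p = 5, q = 4, n = p + q = 9
n(n-1)/2 = 9 * 8 / 2 = 36
Exponent = q + n(n-1)/2 = 4 + 36 = 40
I^2 = (-1)^40 = +1


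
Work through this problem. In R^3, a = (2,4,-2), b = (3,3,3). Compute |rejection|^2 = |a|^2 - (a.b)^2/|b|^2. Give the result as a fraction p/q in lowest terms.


|a|^2 = 2^2 + 4^2 + (-2)^2 = 24
|b|^2 = 3^2 + 3^2 + 3^2 = 27
a . b = 2*3 + 4*3 + (-2)*3 = 12
(a.b)^2 = 12^2 = 144
|rej|^2 = 24 - 144/27
= (648 - 144)/27
= 504/27
In lowest terms: 56/3


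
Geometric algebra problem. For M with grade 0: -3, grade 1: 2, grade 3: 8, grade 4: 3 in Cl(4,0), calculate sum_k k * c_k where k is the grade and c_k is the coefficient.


Grade-weighted sum = sum of grade_k * coefficient_k
0*(-3) = 0
1*2 = 2
3*8 = 24
4*3 = 12
Total = 0 + 2 + 24 + 12 = 38


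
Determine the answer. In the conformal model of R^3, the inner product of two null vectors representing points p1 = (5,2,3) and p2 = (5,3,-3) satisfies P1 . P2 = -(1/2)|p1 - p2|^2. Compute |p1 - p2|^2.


p1 - p2 = (0, -1, 6)
|p1 - p2|^2 = 0^2 + (-1)^2 + 6^2
= 0 + 1 + 36
= 37


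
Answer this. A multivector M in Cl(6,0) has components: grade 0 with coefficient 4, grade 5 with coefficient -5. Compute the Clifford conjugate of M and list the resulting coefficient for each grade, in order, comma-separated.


Clifford conjugate sign for grade k: (-1)^(k(k+1)/2)
Grade 0: (-1)^(0*1/2) = (-1)^0 = 1, coeff 4 -> 4
Grade 5: (-1)^(5*6/2) = (-1)^15 = -1, coeff -5 -> 5
Conjugated coefficients: 4, 5


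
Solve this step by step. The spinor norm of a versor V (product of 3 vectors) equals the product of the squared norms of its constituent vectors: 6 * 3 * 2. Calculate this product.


Spinor norm N(V) = |v1|^2 * |v2|^2 * ... * |v3|^2
= 6 * 3 * 2
Running product: 6, 18, 36
N(V) = 36


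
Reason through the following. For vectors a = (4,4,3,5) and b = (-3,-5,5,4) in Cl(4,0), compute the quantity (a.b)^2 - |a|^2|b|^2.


a . b = 4*(-3) + 4*(-5) + 3*5 + 5*4
= -12 + (-20) + 15 + 20 = 3
|a|^2 = 4^2 + 4^2 + 3^2 + 5^2 = 66
|b|^2 = (-3)^2 + (-5)^2 + 5^2 + 4^2 = 75
(a.b)^2 = 3^2 = 9
|a|^2 * |b|^2 = 66 * 75 = 4950
Result = 9 - 4950 = -4941


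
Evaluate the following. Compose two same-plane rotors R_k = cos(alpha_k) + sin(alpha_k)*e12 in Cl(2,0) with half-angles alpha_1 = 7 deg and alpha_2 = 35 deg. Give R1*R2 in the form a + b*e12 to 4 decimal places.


Same-plane rotors commute and their half-angles add:
R1*R2 = cos(a1 + a2) + sin(a1 + a2)*e12.
a1 + a2 = 7 + 35 = 42 deg
cos(42 deg) = 0.7431
sin(42 deg) = 0.6691
R1*R2 = 0.7431 + 0.6691*e12


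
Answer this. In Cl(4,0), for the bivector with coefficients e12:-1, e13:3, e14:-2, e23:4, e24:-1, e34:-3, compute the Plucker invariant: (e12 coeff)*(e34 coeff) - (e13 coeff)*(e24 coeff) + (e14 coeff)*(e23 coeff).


Plucker relation: af - be + cd
a*f = (-1)*(-3) = 3
b*e = 3*(-1) = -3
c*d = (-2)*4 = -8
af - be + cd = 3 - (-3) + (-8)
= -2


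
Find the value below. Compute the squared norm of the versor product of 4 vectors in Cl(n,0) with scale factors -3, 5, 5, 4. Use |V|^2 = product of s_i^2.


Each vector v_i has |v_i|^2 = s_i^2
Squared scales: (-3)^2 = 9, 5^2 = 25, 5^2 = 25, 4^2 = 16
|V|^2 = 9 * 25 * 25 * 16
= 90000


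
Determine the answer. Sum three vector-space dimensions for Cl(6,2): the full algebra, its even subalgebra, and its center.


n = 6 + 2 = 8
Total dim = 2^8 = 256
Even subalgebra dim = 2^7 = 128
n is even, so center dim = 1
Sum = 256 + 128 + 1 = 385


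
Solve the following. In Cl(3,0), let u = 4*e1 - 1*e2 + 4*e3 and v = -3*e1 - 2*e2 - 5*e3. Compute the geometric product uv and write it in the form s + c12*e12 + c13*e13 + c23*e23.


In Cl(3,0): e_i^2 = 1, e_ie_j = -e_je_i for i != j.
Scalar part = u . v = 4*(-3) + (-1)*(-2) + 4*(-5)
= -12 + 2 + (-20) = -30
e12 coeff = 4*(-2) - (-1)*(-3) = -8 - 3 = -11
e13 coeff = 4*(-5) - 4*(-3) = -20 - (-12) = -8
e23 coeff = (-1)*(-5) - 4*(-2) = 5 - (-8) = 13
uv = -30 - 11*e12 - 8*e13 + 13*e23


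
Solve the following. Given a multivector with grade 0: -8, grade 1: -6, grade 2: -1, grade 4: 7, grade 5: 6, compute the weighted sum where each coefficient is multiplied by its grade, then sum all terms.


Grade-weighted sum = sum of grade_k * coefficient_k
0*(-8) = 0
1*(-6) = -6
2*(-1) = -2
4*7 = 28
5*6 = 30
Total = 0 + (-6) + (-2) + 28 + 30 = 50


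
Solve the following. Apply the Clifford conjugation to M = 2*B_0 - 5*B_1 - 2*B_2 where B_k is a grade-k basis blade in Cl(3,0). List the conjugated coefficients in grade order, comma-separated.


Clifford conjugate sign for grade k: (-1)^(k(k+1)/2)
Grade 0: (-1)^(0*1/2) = (-1)^0 = 1, coeff 2 -> 2
Grade 1: (-1)^(1*2/2) = (-1)^1 = -1, coeff -5 -> 5
Grade 2: (-1)^(2*3/2) = (-1)^3 = -1, coeff -2 -> 2
Conjugated coefficients: 2, 5, 2


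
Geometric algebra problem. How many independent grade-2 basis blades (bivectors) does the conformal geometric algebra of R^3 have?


The conformal model of R^3 uses Cl(4,1) with m = 3 + 2 = 5 generators.
Number of grade-2 blades = C(m, 2) = C(5, 2)
= 5*4/2 = 10


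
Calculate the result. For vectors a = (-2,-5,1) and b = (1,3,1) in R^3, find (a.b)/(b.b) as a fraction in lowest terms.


Projection coefficient = (a . b) / (b . b)
a . b = (-2)*1 + (-5)*3 + 1*1
= -2 + (-15) + 1 = -16
b . b = 1^2 + 3^2 + 1^2
= 1 + 9 + 1 = 11
Coefficient = -16/11
In lowest terms: -16/11


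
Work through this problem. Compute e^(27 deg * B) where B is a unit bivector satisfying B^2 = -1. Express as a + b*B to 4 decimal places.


For a unit bivector B with B^2 = -1, the exponential series gives
e^(theta*B) = cos(theta) + sin(theta)*B (the GA analogue of Euler's formula).
theta = 27 degrees = 0.471239 rad
cos(27 deg) = 0.8910
sin(27 deg) = 0.4540
exp(theta*B) = 0.8910 + 0.4540*B


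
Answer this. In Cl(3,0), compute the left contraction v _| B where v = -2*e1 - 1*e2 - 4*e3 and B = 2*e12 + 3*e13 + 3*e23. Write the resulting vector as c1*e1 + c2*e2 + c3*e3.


Left contraction v _| B = <vB>_1 (grade-1 part of the geometric product vB).
Using e1_|e12 = e2, e2_|e12 = -e1, e1_|e13 = e3, e3_|e13 = -e1, e2_|e23 = e3, e3_|e23 = -e2:
e1 coeff: -v2*b12 - v3*b13 = -(-1)*(2) - (-4)*(3) = 14
e2 coeff: v1*b12 - v3*b23 = (-2)*(2) - (-4)*(3) = 8
e3 coeff: v1*b13 + v2*b23 = (-2)*(3) + (-1)*(3) = -9
v _| B = 14*e1 + 8*e2 - 9*e3


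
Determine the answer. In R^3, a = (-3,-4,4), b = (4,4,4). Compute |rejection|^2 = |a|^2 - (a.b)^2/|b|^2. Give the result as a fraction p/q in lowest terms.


|a|^2 = (-3)^2 + (-4)^2 + 4^2 = 41
|b|^2 = 4^2 + 4^2 + 4^2 = 48
a . b = (-3)*4 + (-4)*4 + 4*4 = -12
(a.b)^2 = (-12)^2 = 144
|rej|^2 = 41 - 144/48
= (1968 - 144)/48
= 1824/48
In lowest terms: 38/1


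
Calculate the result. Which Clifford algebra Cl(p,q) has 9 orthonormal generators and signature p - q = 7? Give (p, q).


We need p + q = 9 and p - q = 7.
Adding: 2p = 9 + 7 = 16, so p = 8.
Then q = 9 - 8 = 1.
(p, q) = (8, 1)


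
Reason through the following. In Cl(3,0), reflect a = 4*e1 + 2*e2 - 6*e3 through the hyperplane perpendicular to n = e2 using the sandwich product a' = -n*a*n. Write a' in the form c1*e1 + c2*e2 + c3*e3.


Reflection formula: a' = -n*a*n, with n = e2 (unit vector, n^2 = 1).
For reflection through hyperplane perp to e2:
The component along e2 flips sign, others stay.
a = (4, 2, -6)
a' = (4, -2, -6)
a' = 4*e1 - 2*e2 - 6*e3


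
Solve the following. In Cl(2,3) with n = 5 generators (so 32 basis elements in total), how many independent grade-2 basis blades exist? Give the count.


Number of grade-k basis blades in Cl(p,q) with n = p + q is C(n, k).
n = 2 + 3 = 5
C(5, 2) = 5! / (2! * 3!)
= 120 / (2 * 6)
= 10


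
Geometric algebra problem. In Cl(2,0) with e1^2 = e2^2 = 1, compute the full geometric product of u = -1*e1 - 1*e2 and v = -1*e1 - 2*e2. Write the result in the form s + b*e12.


Expand: (-1*e1 - 1*e2)(-1*e1 - 2*e2)
= (-1)*(-1)*e1e1 + (-1)*(-2)*e1e2 + (-1)*(-1)*e2e1 + (-1)*(-2)*e2e2
Using e1^2 = e2^2 = 1, e2e1 = -e1e2:
Scalar part s = (-1)*(-1) + (-1)*(-2) = 1 + 2 = 3
Bivector part b = (-1)*(-2) - (-1)*(-1) = 2 - 1 = 1
uv = 3 + 1*e12


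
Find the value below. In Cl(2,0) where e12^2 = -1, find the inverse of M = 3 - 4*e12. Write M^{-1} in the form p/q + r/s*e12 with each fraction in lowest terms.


M = 3 - 4*e12, where e12^2 = -1.
Since M commutes with its reverse ~M = a - b*e12, M * ~M = a^2 - b^2*e12^2 = a^2 + b^2.
So M^{-1} = ~M / (a^2 + b^2) = (a - b*e12)/(a^2 + b^2).
a^2 + b^2 = 9 + 16 = 25
Scalar part = 3/25 = 3/25
Bivector coeff = 4/25 = 4/25
M^{-1} = 3/25 + 4/25*e12


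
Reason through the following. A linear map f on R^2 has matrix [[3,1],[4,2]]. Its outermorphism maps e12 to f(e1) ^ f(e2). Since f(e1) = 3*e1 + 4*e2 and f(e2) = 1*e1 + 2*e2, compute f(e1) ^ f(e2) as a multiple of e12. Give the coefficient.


The outermorphism of a linear map f sends e1^e2 to f(e1)^f(e2).
f(e1) = 3*e1 + 4*e2
f(e2) = 1*e1 + 2*e2
f(e1) ^ f(e2) = (3*e1 + 4*e2) ^ (1*e1 + 2*e2)
= 3*2*e12 + 4*1*e21
= (6 - 4)*e12
= 2*e12
Coefficient = 2


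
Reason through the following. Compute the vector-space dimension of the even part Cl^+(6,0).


Even subalgebra dimension = 2^(n-1)
n = 6 + 0 = 6
2^(6 - 1) = 2^5 = 32
Verification: sum of C(6,k) for even k = 1 + 15 + 15 + 1 = 32
Result = 32


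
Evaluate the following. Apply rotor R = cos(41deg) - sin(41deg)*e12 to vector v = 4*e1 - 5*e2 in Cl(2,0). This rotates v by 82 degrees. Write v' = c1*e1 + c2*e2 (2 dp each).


Rotor R = cos(41deg) - sin(41deg)*e12
Rotation angle theta = 2 * 41 = 82 degrees
v' = R*v*~R rotates v by theta.
cos(82deg) = 0.1392, sin(82deg) = 0.9903
v'_1 = 4*cos(82deg) - (-5)*sin(82deg)
= 4*0.1392 - (-5)*0.9903
= 5.51
v'_2 = 4*sin(82deg) + (-5)*cos(82deg)
= 4*0.9903 + (-5)*0.1392
= 3.27
v' = 5.51*e1 + 3.27*e2
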